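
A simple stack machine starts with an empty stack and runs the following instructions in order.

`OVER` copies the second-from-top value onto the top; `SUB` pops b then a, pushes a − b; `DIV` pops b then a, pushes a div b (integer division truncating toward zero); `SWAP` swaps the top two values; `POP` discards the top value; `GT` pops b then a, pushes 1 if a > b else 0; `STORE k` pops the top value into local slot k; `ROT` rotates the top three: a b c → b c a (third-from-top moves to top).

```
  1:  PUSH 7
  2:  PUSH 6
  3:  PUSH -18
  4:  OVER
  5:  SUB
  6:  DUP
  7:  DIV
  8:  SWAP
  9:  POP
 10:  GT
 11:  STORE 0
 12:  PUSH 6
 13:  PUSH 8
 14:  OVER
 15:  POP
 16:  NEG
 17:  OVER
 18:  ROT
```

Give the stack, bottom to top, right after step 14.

[6, 8, 6]

PUSH 7    7
PUSH 6    7 6
PUSH -18  7 6 -18
OVER      7 6 -18 6
SUB       7 6 -24
DUP       7 6 -24 -24
DIV       7 6 1
SWAP      7 1 6
POP       7 1
GT        1
STORE 0   (empty)
PUSH 6    6
PUSH 8    6 8
OVER      6 8 6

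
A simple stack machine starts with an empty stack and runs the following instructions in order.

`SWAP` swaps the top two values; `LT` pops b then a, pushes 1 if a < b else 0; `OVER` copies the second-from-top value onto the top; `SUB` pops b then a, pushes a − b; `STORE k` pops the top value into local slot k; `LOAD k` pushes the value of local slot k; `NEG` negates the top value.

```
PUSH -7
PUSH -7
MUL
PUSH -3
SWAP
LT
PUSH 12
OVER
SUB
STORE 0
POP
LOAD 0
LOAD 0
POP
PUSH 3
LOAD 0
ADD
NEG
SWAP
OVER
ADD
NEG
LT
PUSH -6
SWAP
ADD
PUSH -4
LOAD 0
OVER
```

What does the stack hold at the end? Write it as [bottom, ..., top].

[-5, -4, 11, -4]

PUSH -7 : -7
PUSH -7 : -7 -7
MUL     : 49
PUSH -3 : 49 -3
SWAP    : -3 49
LT      : 1
PUSH 12 : 1 12
OVER    : 1 12 1
SUB     : 1 11
STORE 0 : 1
POP     : (empty)
LOAD 0  : 11
LOAD 0  : 11 11
POP     : 11
PUSH 3  : 11 3
LOAD 0  : 11 3 11
ADD     : 11 14
NEG     : 11 -14
SWAP    : -14 11
OVER    : -14 11 -14
ADD     : -14 -3
NEG     : -14 3
LT      : 1
PUSH -6 : 1 -6
SWAP    : -6 1
ADD     : -5
PUSH -4 : -5 -4
LOAD 0  : -5 -4 11
OVER    : -5 -4 11 -4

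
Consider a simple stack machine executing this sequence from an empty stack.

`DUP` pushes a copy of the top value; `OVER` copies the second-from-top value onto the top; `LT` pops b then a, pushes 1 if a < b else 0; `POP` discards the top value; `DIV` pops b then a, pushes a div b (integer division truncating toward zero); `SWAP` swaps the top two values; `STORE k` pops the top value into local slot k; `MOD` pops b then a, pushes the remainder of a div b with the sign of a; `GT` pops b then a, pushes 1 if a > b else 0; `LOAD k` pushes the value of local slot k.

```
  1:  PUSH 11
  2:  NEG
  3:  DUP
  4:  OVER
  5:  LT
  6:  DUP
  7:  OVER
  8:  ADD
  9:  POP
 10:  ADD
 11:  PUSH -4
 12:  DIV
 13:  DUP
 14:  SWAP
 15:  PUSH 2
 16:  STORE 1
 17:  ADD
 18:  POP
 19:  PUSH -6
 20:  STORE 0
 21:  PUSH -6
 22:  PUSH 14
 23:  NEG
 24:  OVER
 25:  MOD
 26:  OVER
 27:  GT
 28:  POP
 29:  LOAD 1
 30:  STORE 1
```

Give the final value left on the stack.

-6

PUSH 11 → [11]
NEG     → [-11]
DUP     → [-11, -11]
OVER    → [-11, -11, -11]
LT      → [-11, 0]
DUP     → [-11, 0, 0]
OVER    → [-11, 0, 0, 0]
ADD     → [-11, 0, 0]
POP     → [-11, 0]
ADD     → [-11]
PUSH -4 → [-11, -4]
DIV     → [2]
DUP     → [2, 2]
SWAP    → [2, 2]
PUSH 2  → [2, 2, 2]
STORE 1 → [2, 2]
ADD     → [4]
POP     → []
PUSH -6 → [-6]
STORE 0 → []
PUSH -6 → [-6]
PUSH 14 → [-6, 14]
NEG     → [-6, -14]
OVER    → [-6, -14, -6]
MOD     → [-6, -2]
OVER    → [-6, -2, -6]
GT      → [-6, 1]
POP     → [-6]
LOAD 1  → [-6, 2]
STORE 1 → [-6]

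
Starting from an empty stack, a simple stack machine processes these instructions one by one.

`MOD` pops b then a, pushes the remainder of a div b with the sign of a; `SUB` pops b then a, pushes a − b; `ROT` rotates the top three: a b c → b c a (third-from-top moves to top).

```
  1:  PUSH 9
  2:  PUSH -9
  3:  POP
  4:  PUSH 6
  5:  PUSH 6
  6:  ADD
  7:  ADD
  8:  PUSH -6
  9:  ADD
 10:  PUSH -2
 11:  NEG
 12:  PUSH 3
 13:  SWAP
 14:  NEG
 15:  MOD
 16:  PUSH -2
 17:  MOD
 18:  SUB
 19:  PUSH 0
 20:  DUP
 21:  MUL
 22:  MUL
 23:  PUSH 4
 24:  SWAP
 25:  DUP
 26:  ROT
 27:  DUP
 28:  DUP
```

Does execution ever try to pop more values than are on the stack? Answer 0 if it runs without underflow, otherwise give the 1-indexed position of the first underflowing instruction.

PUSH 9  → [9]
PUSH -9 → [9, -9]
POP     → [9]
PUSH 6  → [9, 6]
PUSH 6  → [9, 6, 6]
ADD     → [9, 12]
ADD     → [21]
PUSH -6 → [21, -6]
ADD     → [15]
PUSH -2 → [15, -2]
NEG     → [15, 2]
PUSH 3  → [15, 2, 3]
SWAP    → [15, 3, 2]
NEG     → [15, 3, -2]
MOD     → [15, 1]
PUSH -2 → [15, 1, -2]
MOD     → [15, 1]
SUB     → [14]
PUSH 0  → [14, 0]
DUP     → [14, 0, 0]
MUL     → [14, 0]
MUL     → [0]
PUSH 4  → [0, 4]
SWAP    → [4, 0]
DUP     → [4, 0, 0]
ROT     → [0, 0, 4]
DUP     → [0, 0, 4, 4]
DUP     → [0, 0, 4, 4, 4]

0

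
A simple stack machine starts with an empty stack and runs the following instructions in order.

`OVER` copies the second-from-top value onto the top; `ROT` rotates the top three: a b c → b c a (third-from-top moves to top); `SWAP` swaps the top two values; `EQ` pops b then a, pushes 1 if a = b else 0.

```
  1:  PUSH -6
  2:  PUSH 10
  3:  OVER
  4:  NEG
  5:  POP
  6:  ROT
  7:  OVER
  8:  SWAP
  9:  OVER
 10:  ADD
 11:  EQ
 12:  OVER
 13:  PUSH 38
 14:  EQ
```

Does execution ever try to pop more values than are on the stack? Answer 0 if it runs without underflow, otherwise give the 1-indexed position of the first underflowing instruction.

6

PUSH -6 : -6
PUSH 10 : -6 10
OVER    : -6 10 -6
NEG     : -6 10 6
POP     : -6 10
ROT  — needs 3 operands, stack has 2 → underflow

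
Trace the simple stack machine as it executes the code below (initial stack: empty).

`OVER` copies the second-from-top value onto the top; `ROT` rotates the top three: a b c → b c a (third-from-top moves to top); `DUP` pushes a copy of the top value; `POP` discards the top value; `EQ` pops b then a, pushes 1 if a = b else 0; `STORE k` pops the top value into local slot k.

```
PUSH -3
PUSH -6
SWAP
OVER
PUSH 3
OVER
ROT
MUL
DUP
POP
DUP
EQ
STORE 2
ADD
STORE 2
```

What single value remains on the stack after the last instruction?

-6

PUSH -3 -> -3
PUSH -6 -> -3 -6
SWAP    -> -6 -3
OVER    -> -6 -3 -6
PUSH 3  -> -6 -3 -6 3
OVER    -> -6 -3 -6 3 -6
ROT     -> -6 -3 3 -6 -6
MUL     -> -6 -3 3 36
DUP     -> -6 -3 3 36 36
POP     -> -6 -3 3 36
DUP     -> -6 -3 3 36 36
EQ      -> -6 -3 3 1
STORE 2 -> -6 -3 3
ADD     -> -6 0
STORE 2 -> -6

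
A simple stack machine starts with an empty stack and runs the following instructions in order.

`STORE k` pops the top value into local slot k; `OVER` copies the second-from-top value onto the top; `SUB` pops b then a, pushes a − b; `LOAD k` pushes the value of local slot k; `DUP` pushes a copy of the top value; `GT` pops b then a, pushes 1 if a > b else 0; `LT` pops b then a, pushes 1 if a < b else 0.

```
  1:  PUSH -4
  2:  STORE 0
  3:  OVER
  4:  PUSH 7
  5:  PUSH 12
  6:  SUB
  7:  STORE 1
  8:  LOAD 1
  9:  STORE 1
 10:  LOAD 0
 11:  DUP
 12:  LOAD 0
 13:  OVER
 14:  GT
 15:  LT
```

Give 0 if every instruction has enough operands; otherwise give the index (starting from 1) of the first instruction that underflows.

3

PUSH -4 -> -4
STORE 0 -> (empty)
OVER  — needs 2 operands, stack has 0 → underflow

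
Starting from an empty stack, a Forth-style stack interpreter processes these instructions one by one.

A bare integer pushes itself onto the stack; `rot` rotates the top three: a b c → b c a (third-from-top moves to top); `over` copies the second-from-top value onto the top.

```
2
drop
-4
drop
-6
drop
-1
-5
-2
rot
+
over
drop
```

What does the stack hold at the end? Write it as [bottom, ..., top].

2    : [2]
drop : []
-4   : [-4]
drop : []
-6   : [-6]
drop : []
-1   : [-1]
-5   : [-1, -5]
-2   : [-1, -5, -2]
rot  : [-5, -2, -1]
+    : [-5, -3]
over : [-5, -3, -5]
drop : [-5, -3]

[-5, -3]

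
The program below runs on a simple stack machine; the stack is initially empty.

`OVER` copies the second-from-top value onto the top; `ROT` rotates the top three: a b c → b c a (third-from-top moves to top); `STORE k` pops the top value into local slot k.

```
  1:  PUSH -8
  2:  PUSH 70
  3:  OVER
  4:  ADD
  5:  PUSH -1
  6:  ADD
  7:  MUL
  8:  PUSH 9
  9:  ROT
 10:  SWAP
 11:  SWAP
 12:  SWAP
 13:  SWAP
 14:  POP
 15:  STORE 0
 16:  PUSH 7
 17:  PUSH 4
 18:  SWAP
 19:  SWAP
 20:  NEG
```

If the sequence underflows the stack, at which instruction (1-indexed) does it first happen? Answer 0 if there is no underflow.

PUSH -8 → -8
PUSH 70 → -8 70
OVER    → -8 70 -8
ADD     → -8 62
PUSH -1 → -8 62 -1
ADD     → -8 61
MUL     → -488
PUSH 9  → -488 9
ROT  — needs 3 operands, stack has 2 → underflow

9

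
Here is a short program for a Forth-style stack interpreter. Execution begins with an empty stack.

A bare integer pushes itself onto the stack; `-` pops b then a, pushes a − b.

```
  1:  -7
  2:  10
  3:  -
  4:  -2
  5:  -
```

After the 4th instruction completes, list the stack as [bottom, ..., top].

[-17, -2]

-7 : -7
10 : -7 10
-  : -17
-2 : -17 -2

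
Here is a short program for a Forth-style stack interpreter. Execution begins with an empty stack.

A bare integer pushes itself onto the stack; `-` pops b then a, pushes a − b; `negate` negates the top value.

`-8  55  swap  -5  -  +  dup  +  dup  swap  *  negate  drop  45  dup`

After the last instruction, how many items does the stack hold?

-8     -> [-8]
55     -> [-8, 55]
swap   -> [55, -8]
-5     -> [55, -8, -5]
-      -> [55, -3]
+      -> [52]
dup    -> [52, 52]
+      -> [104]
dup    -> [104, 104]
swap   -> [104, 104]
*      -> [10816]
negate -> [-10816]
drop   -> []
45     -> [45]
dup    -> [45, 45]

2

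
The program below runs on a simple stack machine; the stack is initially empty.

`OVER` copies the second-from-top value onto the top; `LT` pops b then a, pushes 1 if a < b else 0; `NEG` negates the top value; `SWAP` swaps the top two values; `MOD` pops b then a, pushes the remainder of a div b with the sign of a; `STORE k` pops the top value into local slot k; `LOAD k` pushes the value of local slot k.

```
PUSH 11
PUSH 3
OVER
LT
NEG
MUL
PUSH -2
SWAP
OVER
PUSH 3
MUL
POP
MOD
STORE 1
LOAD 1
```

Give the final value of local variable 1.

PUSH 11 → 11
PUSH 3  → 11 3
OVER    → 11 3 11
LT      → 11 1
NEG     → 11 -1
MUL     → -11
PUSH -2 → -11 -2
SWAP    → -2 -11
OVER    → -2 -11 -2
PUSH 3  → -2 -11 -2 3
MUL     → -2 -11 -6
POP     → -2 -11
MOD     → -2
STORE 1 → (empty)
LOAD 1  → -2

-2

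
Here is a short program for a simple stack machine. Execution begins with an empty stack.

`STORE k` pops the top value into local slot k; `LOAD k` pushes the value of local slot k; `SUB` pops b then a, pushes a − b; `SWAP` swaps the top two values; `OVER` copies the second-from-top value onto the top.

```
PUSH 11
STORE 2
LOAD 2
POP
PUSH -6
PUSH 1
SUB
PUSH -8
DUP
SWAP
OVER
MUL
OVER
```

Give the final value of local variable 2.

11

PUSH 11 -> [11]
STORE 2 -> []
LOAD 2  -> [11]
POP     -> []
PUSH -6 -> [-6]
PUSH 1  -> [-6, 1]
SUB     -> [-7]
PUSH -8 -> [-7, -8]
DUP     -> [-7, -8, -8]
SWAP    -> [-7, -8, -8]
OVER    -> [-7, -8, -8, -8]
MUL     -> [-7, -8, 64]
OVER    -> [-7, -8, 64, -8]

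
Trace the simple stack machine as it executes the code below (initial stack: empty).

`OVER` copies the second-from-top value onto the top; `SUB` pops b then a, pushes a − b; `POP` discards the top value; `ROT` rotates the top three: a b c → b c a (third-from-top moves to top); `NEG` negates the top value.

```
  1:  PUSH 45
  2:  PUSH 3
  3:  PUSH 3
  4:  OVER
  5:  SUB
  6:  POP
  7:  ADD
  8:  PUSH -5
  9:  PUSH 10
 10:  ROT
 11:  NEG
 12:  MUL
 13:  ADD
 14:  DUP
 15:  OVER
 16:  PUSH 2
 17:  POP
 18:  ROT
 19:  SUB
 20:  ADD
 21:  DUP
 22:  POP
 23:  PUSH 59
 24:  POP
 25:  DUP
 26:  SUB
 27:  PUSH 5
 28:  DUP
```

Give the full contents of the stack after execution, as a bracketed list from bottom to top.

PUSH 45 → 45
PUSH 3  → 45 3
PUSH 3  → 45 3 3
OVER    → 45 3 3 3
SUB     → 45 3 0
POP     → 45 3
ADD     → 48
PUSH -5 → 48 -5
PUSH 10 → 48 -5 10
ROT     → -5 10 48
NEG     → -5 10 -48
MUL     → -5 -480
ADD     → -485
DUP     → -485 -485
OVER    → -485 -485 -485
PUSH 2  → -485 -485 -485 2
POP     → -485 -485 -485
ROT     → -485 -485 -485
SUB     → -485 0
ADD     → -485
DUP     → -485 -485
POP     → -485
PUSH 59 → -485 59
POP     → -485
DUP     → -485 -485
SUB     → 0
PUSH 5  → 0 5
DUP     → 0 5 5

[0, 5, 5]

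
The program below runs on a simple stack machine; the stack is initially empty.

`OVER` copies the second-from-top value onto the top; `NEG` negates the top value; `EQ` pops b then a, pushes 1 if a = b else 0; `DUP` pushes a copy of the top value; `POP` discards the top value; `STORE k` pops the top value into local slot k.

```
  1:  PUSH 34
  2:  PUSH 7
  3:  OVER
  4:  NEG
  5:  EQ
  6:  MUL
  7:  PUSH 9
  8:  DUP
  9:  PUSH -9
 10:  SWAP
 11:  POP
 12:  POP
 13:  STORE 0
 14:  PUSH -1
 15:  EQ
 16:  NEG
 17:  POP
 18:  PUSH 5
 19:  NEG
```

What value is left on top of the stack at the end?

-5

PUSH 34  34
PUSH 7   34 7
OVER     34 7 34
NEG      34 7 -34
EQ       34 0
MUL      0
PUSH 9   0 9
DUP      0 9 9
PUSH -9  0 9 9 -9
SWAP     0 9 -9 9
POP      0 9 -9
POP      0 9
STORE 0  0
PUSH -1  0 -1
EQ       0
NEG      0
POP      (empty)
PUSH 5   5
NEG      -5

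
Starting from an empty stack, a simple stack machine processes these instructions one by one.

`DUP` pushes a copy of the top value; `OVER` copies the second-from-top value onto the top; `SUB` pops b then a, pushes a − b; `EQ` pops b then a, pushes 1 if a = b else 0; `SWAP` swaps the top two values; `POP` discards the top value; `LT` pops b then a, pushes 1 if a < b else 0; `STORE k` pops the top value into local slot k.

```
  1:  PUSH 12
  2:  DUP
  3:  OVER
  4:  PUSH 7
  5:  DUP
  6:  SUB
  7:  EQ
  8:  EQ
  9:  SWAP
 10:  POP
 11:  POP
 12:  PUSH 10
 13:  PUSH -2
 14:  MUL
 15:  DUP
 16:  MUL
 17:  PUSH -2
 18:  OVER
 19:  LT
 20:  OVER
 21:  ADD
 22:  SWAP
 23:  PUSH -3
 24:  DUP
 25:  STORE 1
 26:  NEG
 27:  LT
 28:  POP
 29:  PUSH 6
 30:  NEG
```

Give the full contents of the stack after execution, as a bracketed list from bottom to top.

PUSH 12 : 12
DUP     : 12 12
OVER    : 12 12 12
PUSH 7  : 12 12 12 7
DUP     : 12 12 12 7 7
SUB     : 12 12 12 0
EQ      : 12 12 0
EQ      : 12 0
SWAP    : 0 12
POP     : 0
POP     : (empty)
PUSH 10 : 10
PUSH -2 : 10 -2
MUL     : -20
DUP     : -20 -20
MUL     : 400
PUSH -2 : 400 -2
OVER    : 400 -2 400
LT      : 400 1
OVER    : 400 1 400
ADD     : 400 401
SWAP    : 401 400
PUSH -3 : 401 400 -3
DUP     : 401 400 -3 -3
STORE 1 : 401 400 -3
NEG     : 401 400 3
LT      : 401 0
POP     : 401
PUSH 6  : 401 6
NEG     : 401 -6

[401, -6]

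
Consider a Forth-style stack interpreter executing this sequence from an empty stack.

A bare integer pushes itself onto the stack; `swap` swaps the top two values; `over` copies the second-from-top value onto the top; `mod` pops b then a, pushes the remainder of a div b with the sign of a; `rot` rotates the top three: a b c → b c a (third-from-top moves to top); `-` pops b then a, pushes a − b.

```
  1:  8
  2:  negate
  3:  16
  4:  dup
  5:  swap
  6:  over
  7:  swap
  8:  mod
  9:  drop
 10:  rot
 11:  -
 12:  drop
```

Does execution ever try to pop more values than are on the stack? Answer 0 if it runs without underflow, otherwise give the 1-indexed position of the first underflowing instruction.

8      → 8
negate → -8
16     → -8 16
dup    → -8 16 16
swap   → -8 16 16
over   → -8 16 16 16
swap   → -8 16 16 16
mod    → -8 16 0
drop   → -8 16
rot  — needs 3 operands, stack has 2 → underflow

10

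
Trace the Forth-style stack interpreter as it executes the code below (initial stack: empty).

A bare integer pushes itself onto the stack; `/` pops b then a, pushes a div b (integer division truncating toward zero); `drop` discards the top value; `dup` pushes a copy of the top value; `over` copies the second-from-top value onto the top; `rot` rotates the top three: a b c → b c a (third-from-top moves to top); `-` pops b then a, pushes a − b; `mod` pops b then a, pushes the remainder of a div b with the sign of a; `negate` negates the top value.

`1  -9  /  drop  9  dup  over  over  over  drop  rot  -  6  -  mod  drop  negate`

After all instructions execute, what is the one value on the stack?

1      → [1]
-9     → [1, -9]
/      → [0]
drop   → []
9      → [9]
dup    → [9, 9]
over   → [9, 9, 9]
over   → [9, 9, 9, 9]
over   → [9, 9, 9, 9, 9]
drop   → [9, 9, 9, 9]
rot    → [9, 9, 9, 9]
-      → [9, 9, 0]
6      → [9, 9, 0, 6]
-      → [9, 9, -6]
mod    → [9, 3]
drop   → [9]
negate → [-9]

-9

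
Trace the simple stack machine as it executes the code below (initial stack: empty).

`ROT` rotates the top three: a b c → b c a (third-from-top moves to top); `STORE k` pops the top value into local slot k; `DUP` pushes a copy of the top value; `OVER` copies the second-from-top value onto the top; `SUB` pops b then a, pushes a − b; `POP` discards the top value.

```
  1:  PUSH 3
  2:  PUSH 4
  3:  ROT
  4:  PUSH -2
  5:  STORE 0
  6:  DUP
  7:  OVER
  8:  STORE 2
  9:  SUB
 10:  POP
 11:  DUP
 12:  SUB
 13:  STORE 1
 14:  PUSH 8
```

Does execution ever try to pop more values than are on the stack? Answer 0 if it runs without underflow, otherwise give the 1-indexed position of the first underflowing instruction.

PUSH 3 : 3
PUSH 4 : 3 4
ROT  — needs 3 operands, stack has 2 → underflow

3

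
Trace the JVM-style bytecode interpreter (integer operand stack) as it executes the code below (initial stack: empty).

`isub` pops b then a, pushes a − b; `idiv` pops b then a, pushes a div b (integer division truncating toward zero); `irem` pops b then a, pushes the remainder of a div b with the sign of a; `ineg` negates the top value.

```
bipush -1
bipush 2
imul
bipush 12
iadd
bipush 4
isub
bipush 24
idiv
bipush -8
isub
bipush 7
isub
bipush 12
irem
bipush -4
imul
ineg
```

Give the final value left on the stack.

4

bipush -1 → -1
bipush 2  → -1 2
imul      → -2
bipush 12 → -2 12
iadd      → 10
bipush 4  → 10 4
isub      → 6
bipush 24 → 6 24
idiv      → 0
bipush -8 → 0 -8
isub      → 8
bipush 7  → 8 7
isub      → 1
bipush 12 → 1 12
irem      → 1
bipush -4 → 1 -4
imul      → -4
ineg      → 4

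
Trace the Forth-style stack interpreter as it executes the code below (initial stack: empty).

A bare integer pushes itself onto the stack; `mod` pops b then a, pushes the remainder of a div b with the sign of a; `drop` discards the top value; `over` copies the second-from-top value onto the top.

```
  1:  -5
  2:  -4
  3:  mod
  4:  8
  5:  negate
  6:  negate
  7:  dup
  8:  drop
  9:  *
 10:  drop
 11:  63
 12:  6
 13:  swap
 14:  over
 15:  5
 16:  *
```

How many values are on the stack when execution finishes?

-5     → [-5]
-4     → [-5, -4]
mod    → [-1]
8      → [-1, 8]
negate → [-1, -8]
negate → [-1, 8]
dup    → [-1, 8, 8]
drop   → [-1, 8]
*      → [-8]
drop   → []
63     → [63]
6      → [63, 6]
swap   → [6, 63]
over   → [6, 63, 6]
5      → [6, 63, 6, 5]
*      → [6, 63, 30]

3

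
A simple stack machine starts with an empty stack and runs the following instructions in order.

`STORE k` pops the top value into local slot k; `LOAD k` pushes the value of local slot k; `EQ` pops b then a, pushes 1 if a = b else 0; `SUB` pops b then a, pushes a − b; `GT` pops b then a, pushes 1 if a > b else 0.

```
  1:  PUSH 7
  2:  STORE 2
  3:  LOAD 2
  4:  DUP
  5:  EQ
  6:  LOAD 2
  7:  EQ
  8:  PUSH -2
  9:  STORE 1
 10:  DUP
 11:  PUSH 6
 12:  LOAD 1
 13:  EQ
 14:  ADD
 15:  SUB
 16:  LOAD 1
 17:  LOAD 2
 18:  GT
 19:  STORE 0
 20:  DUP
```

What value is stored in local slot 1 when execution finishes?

-2

PUSH 7  → [7]
STORE 2 → []
LOAD 2  → [7]
DUP     → [7, 7]
EQ      → [1]
LOAD 2  → [1, 7]
EQ      → [0]
PUSH -2 → [0, -2]
STORE 1 → [0]
DUP     → [0, 0]
PUSH 6  → [0, 0, 6]
LOAD 1  → [0, 0, 6, -2]
EQ      → [0, 0, 0]
ADD     → [0, 0]
SUB     → [0]
LOAD 1  → [0, -2]
LOAD 2  → [0, -2, 7]
GT      → [0, 0]
STORE 0 → [0]
DUP     → [0, 0]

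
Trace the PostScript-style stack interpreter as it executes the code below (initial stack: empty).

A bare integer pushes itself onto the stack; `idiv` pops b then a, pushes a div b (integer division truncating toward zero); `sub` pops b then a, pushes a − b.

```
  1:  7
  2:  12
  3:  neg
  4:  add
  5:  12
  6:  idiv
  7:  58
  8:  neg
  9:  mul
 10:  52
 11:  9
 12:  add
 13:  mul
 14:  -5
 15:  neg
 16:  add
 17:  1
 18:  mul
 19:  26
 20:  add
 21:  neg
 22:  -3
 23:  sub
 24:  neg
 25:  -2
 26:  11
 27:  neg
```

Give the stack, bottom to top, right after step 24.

7    : [7]
12   : [7, 12]
neg  : [7, -12]
add  : [-5]
12   : [-5, 12]
idiv : [0]
58   : [0, 58]
neg  : [0, -58]
mul  : [0]
52   : [0, 52]
9    : [0, 52, 9]
add  : [0, 61]
mul  : [0]
-5   : [0, -5]
neg  : [0, 5]
add  : [5]
1    : [5, 1]
mul  : [5]
26   : [5, 26]
add  : [31]
neg  : [-31]
-3   : [-31, -3]
sub  : [-28]
neg  : [28]

[28]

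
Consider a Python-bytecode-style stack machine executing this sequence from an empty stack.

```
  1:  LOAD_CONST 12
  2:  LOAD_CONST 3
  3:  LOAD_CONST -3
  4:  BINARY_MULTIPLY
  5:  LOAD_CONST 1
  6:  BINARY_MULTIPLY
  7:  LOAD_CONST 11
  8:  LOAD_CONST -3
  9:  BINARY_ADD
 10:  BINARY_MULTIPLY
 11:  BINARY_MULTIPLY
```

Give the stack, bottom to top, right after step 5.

LOAD_CONST 12   : [12]
LOAD_CONST 3    : [12, 3]
LOAD_CONST -3   : [12, 3, -3]
BINARY_MULTIPLY : [12, -9]
LOAD_CONST 1    : [12, -9, 1]

[12, -9, 1]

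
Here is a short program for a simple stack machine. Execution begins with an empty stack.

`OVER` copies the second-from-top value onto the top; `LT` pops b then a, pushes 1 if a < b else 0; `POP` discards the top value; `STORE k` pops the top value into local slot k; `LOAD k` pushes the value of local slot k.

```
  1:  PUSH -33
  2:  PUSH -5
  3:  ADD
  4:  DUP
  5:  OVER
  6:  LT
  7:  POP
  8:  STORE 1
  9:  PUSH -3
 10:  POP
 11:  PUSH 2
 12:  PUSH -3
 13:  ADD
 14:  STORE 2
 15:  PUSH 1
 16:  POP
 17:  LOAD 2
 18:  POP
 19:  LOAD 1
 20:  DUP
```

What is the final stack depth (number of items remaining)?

2

PUSH -33 -> -33
PUSH -5  -> -33 -5
ADD      -> -38
DUP      -> -38 -38
OVER     -> -38 -38 -38
LT       -> -38 0
POP      -> -38
STORE 1  -> (empty)
PUSH -3  -> -3
POP      -> (empty)
PUSH 2   -> 2
PUSH -3  -> 2 -3
ADD      -> -1
STORE 2  -> (empty)
PUSH 1   -> 1
POP      -> (empty)
LOAD 2   -> -1
POP      -> (empty)
LOAD 1   -> -38
DUP      -> -38 -38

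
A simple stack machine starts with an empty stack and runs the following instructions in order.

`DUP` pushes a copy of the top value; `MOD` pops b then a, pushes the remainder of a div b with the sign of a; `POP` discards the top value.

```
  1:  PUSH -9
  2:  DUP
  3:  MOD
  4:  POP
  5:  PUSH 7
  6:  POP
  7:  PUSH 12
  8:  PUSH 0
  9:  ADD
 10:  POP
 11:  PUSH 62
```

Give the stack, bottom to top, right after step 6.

[]

PUSH -9 : -9
DUP     : -9 -9
MOD     : 0
POP     : (empty)
PUSH 7  : 7
POP     : (empty)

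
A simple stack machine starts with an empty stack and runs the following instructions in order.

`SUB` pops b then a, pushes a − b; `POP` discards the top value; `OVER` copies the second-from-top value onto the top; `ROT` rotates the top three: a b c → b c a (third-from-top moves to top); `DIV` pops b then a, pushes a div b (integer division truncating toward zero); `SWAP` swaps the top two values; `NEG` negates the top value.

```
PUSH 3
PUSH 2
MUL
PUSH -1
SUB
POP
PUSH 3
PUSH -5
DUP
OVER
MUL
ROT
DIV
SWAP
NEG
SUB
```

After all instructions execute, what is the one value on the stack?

3

PUSH 3  → [3]
PUSH 2  → [3, 2]
MUL     → [6]
PUSH -1 → [6, -1]
SUB     → [7]
POP     → []
PUSH 3  → [3]
PUSH -5 → [3, -5]
DUP     → [3, -5, -5]
OVER    → [3, -5, -5, -5]
MUL     → [3, -5, 25]
ROT     → [-5, 25, 3]
DIV     → [-5, 8]
SWAP    → [8, -5]
NEG     → [8, 5]
SUB     → [3]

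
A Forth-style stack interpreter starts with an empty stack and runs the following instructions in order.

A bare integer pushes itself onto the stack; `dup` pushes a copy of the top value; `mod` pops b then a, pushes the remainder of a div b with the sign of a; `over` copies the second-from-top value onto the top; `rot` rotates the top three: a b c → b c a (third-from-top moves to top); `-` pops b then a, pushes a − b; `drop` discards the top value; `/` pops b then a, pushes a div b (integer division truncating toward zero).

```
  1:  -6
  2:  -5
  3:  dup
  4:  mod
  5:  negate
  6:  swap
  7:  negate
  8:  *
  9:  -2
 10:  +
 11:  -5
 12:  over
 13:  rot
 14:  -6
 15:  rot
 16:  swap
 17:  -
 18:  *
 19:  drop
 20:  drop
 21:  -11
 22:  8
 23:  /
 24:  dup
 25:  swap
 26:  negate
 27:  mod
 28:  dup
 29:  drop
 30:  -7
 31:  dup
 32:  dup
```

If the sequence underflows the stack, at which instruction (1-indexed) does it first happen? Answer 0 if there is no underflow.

0

-6     -> [-6]
-5     -> [-6, -5]
dup    -> [-6, -5, -5]
mod    -> [-6, 0]
negate -> [-6, 0]
swap   -> [0, -6]
negate -> [0, 6]
*      -> [0]
-2     -> [0, -2]
+      -> [-2]
-5     -> [-2, -5]
over   -> [-2, -5, -2]
rot    -> [-5, -2, -2]
-6     -> [-5, -2, -2, -6]
rot    -> [-5, -2, -6, -2]
swap   -> [-5, -2, -2, -6]
-      -> [-5, -2, 4]
*      -> [-5, -8]
drop   -> [-5]
drop   -> []
-11    -> [-11]
8      -> [-11, 8]
/      -> [-1]
dup    -> [-1, -1]
swap   -> [-1, -1]
negate -> [-1, 1]
mod    -> [0]
dup    -> [0, 0]
drop   -> [0]
-7     -> [0, -7]
dup    -> [0, -7, -7]
dup    -> [0, -7, -7, -7]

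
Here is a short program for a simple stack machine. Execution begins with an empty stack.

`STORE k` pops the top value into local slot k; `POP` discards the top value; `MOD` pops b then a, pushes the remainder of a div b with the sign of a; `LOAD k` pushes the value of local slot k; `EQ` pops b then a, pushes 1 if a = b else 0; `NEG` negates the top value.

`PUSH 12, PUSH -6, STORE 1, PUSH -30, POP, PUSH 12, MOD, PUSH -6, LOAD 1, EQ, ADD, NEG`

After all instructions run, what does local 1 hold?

PUSH 12  → [12]
PUSH -6  → [12, -6]
STORE 1  → [12]
PUSH -30 → [12, -30]
POP      → [12]
PUSH 12  → [12, 12]
MOD      → [0]
PUSH -6  → [0, -6]
LOAD 1   → [0, -6, -6]
EQ       → [0, 1]
ADD      → [1]
NEG      → [-1]

-6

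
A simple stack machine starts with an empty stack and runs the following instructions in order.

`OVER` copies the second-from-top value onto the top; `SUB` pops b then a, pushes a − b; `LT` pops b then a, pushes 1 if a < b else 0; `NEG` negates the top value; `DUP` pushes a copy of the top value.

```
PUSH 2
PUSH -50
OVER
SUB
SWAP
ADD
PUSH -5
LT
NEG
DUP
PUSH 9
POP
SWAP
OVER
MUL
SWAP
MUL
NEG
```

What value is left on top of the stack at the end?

PUSH 2   : 2
PUSH -50 : 2 -50
OVER     : 2 -50 2
SUB      : 2 -52
SWAP     : -52 2
ADD      : -50
PUSH -5  : -50 -5
LT       : 1
NEG      : -1
DUP      : -1 -1
PUSH 9   : -1 -1 9
POP      : -1 -1
SWAP     : -1 -1
OVER     : -1 -1 -1
MUL      : -1 1
SWAP     : 1 -1
MUL      : -1
NEG      : 1

1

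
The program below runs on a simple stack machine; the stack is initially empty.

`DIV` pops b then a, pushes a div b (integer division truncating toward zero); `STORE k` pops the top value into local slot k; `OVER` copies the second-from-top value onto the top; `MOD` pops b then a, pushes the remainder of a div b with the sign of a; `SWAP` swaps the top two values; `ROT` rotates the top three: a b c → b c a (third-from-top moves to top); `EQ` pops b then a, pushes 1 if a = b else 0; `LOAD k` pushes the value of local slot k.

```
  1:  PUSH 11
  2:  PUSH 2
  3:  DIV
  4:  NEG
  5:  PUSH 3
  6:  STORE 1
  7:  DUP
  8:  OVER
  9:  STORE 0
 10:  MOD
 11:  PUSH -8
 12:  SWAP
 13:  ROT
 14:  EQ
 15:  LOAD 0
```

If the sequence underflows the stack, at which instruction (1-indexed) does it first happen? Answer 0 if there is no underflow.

PUSH 11 → [11]
PUSH 2  → [11, 2]
DIV     → [5]
NEG     → [-5]
PUSH 3  → [-5, 3]
STORE 1 → [-5]
DUP     → [-5, -5]
OVER    → [-5, -5, -5]
STORE 0 → [-5, -5]
MOD     → [0]
PUSH -8 → [0, -8]
SWAP    → [-8, 0]
ROT  — needs 3 operands, stack has 2 → underflow

13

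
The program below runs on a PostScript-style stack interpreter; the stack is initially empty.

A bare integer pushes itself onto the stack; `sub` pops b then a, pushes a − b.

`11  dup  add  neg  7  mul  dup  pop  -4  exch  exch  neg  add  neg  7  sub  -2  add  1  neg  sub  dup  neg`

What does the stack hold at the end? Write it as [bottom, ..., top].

[142, -142]

11   : [11]
dup  : [11, 11]
add  : [22]
neg  : [-22]
7    : [-22, 7]
mul  : [-154]
dup  : [-154, -154]
pop  : [-154]
-4   : [-154, -4]
exch : [-4, -154]
exch : [-154, -4]
neg  : [-154, 4]
add  : [-150]
neg  : [150]
7    : [150, 7]
sub  : [143]
-2   : [143, -2]
add  : [141]
1    : [141, 1]
neg  : [141, -1]
sub  : [142]
dup  : [142, 142]
neg  : [142, -142]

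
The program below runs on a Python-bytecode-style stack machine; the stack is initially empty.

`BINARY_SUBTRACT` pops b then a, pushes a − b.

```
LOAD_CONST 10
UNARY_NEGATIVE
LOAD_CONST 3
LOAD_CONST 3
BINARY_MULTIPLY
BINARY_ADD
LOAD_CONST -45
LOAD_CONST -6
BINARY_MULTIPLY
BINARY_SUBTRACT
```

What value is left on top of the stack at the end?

LOAD_CONST 10   → 10
UNARY_NEGATIVE  → -10
LOAD_CONST 3    → -10 3
LOAD_CONST 3    → -10 3 3
BINARY_MULTIPLY → -10 9
BINARY_ADD      → -1
LOAD_CONST -45  → -1 -45
LOAD_CONST -6   → -1 -45 -6
BINARY_MULTIPLY → -1 270
BINARY_SUBTRACT → -271

-271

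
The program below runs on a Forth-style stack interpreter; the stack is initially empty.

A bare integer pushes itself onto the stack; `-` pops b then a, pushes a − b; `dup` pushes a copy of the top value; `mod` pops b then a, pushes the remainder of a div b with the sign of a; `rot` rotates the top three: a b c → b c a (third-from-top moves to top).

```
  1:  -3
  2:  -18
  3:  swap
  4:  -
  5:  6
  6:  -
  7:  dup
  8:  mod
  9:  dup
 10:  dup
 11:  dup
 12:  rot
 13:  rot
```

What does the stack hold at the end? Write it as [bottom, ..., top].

[0, 0, 0, 0]

-3   → -3
-18  → -3 -18
swap → -18 -3
-    → -15
6    → -15 6
-    → -21
dup  → -21 -21
mod  → 0
dup  → 0 0
dup  → 0 0 0
dup  → 0 0 0 0
rot  → 0 0 0 0
rot  → 0 0 0 0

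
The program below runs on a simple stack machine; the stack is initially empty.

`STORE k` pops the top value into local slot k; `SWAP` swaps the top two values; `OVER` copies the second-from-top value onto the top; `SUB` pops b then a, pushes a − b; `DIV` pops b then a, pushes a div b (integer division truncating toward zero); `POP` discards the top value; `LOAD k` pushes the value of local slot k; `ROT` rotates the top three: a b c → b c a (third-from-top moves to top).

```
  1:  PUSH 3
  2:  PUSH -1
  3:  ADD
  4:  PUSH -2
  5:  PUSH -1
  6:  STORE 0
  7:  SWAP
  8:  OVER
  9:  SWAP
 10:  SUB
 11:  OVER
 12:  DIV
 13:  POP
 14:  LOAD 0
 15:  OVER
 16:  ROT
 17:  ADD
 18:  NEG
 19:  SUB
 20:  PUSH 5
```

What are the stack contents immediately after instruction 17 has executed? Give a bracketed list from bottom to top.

PUSH 3  -> 3
PUSH -1 -> 3 -1
ADD     -> 2
PUSH -2 -> 2 -2
PUSH -1 -> 2 -2 -1
STORE 0 -> 2 -2
SWAP    -> -2 2
OVER    -> -2 2 -2
SWAP    -> -2 -2 2
SUB     -> -2 -4
OVER    -> -2 -4 -2
DIV     -> -2 2
POP     -> -2
LOAD 0  -> -2 -1
OVER    -> -2 -1 -2
ROT     -> -1 -2 -2
ADD     -> -1 -4

[-1, -4]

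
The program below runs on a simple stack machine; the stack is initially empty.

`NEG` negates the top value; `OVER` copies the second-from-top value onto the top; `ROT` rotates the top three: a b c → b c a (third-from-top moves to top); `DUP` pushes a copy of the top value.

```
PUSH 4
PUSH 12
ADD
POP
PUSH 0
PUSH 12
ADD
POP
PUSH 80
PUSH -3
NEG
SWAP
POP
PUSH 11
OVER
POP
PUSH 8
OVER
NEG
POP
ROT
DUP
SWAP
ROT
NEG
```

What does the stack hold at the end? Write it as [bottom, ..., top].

[11, 3, 3, -8]

PUSH 4   [4]
PUSH 12  [4, 12]
ADD      [16]
POP      []
PUSH 0   [0]
PUSH 12  [0, 12]
ADD      [12]
POP      []
PUSH 80  [80]
PUSH -3  [80, -3]
NEG      [80, 3]
SWAP     [3, 80]
POP      [3]
PUSH 11  [3, 11]
OVER     [3, 11, 3]
POP      [3, 11]
PUSH 8   [3, 11, 8]
OVER     [3, 11, 8, 11]
NEG      [3, 11, 8, -11]
POP      [3, 11, 8]
ROT      [11, 8, 3]
DUP      [11, 8, 3, 3]
SWAP     [11, 8, 3, 3]
ROT      [11, 3, 3, 8]
NEG      [11, 3, 3, -8]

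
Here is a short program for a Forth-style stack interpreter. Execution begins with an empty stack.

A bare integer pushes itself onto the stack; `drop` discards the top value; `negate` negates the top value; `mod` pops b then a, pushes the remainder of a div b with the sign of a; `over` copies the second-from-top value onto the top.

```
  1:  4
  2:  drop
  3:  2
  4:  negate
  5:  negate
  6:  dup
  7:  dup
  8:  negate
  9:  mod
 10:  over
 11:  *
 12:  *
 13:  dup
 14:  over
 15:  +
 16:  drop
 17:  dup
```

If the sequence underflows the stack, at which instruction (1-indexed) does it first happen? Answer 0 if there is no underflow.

4      → [4]
drop   → []
2      → [2]
negate → [-2]
negate → [2]
dup    → [2, 2]
dup    → [2, 2, 2]
negate → [2, 2, -2]
mod    → [2, 0]
over   → [2, 0, 2]
*      → [2, 0]
*      → [0]
dup    → [0, 0]
over   → [0, 0, 0]
+      → [0, 0]
drop   → [0]
dup    → [0, 0]

0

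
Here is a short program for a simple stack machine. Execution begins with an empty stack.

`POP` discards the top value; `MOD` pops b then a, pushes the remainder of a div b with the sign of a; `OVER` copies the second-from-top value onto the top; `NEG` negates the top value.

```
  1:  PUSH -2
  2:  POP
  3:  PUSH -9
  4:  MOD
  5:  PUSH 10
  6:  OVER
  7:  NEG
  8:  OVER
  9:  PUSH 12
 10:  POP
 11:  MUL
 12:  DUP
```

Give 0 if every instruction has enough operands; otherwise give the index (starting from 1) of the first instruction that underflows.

4

PUSH -2 -> [-2]
POP     -> []
PUSH -9 -> [-9]
MOD  — needs 2 operands, stack has 1 → underflow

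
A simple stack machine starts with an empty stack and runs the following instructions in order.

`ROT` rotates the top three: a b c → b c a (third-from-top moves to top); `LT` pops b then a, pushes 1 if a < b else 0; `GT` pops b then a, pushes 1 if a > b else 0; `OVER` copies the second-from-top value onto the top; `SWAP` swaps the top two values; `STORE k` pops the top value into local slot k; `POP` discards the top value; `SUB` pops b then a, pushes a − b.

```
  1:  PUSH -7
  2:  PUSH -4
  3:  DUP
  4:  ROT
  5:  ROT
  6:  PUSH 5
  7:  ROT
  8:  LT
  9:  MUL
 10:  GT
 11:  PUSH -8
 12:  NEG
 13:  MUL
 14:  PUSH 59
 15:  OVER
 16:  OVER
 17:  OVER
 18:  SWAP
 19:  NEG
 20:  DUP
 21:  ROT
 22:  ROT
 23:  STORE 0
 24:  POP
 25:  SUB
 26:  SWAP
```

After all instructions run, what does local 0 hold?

-59

PUSH -7 -> [-7]
PUSH -4 -> [-7, -4]
DUP     -> [-7, -4, -4]
ROT     -> [-4, -4, -7]
ROT     -> [-4, -7, -4]
PUSH 5  -> [-4, -7, -4, 5]
ROT     -> [-4, -4, 5, -7]
LT      -> [-4, -4, 0]
MUL     -> [-4, 0]
GT      -> [0]
PUSH -8 -> [0, -8]
NEG     -> [0, 8]
MUL     -> [0]
PUSH 59 -> [0, 59]
OVER    -> [0, 59, 0]
OVER    -> [0, 59, 0, 59]
OVER    -> [0, 59, 0, 59, 0]
SWAP    -> [0, 59, 0, 0, 59]
NEG     -> [0, 59, 0, 0, -59]
DUP     -> [0, 59, 0, 0, -59, -59]
ROT     -> [0, 59, 0, -59, -59, 0]
ROT     -> [0, 59, 0, -59, 0, -59]
STORE 0 -> [0, 59, 0, -59, 0]
POP     -> [0, 59, 0, -59]
SUB     -> [0, 59, 59]
SWAP    -> [0, 59, 59]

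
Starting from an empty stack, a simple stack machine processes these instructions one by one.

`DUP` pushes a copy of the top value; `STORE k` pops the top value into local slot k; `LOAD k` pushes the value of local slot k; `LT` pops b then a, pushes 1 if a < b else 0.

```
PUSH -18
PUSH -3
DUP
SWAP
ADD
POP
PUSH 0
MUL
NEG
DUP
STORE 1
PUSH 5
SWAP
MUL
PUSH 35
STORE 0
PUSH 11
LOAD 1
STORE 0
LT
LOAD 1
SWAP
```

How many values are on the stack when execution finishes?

PUSH -18 → -18
PUSH -3  → -18 -3
DUP      → -18 -3 -3
SWAP     → -18 -3 -3
ADD      → -18 -6
POP      → -18
PUSH 0   → -18 0
MUL      → 0
NEG      → 0
DUP      → 0 0
STORE 1  → 0
PUSH 5   → 0 5
SWAP     → 5 0
MUL      → 0
PUSH 35  → 0 35
STORE 0  → 0
PUSH 11  → 0 11
LOAD 1   → 0 11 0
STORE 0  → 0 11
LT       → 1
LOAD 1   → 1 0
SWAP     → 0 1

2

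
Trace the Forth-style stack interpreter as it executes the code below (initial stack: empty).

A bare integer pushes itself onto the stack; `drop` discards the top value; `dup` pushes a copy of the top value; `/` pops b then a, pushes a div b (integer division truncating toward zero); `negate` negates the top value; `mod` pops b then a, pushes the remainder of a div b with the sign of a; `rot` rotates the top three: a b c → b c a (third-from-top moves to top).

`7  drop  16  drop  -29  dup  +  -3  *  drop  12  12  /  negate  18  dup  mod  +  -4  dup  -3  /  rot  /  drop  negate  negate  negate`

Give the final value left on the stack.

7      -> 7
drop   -> (empty)
16     -> 16
drop   -> (empty)
-29    -> -29
dup    -> -29 -29
+      -> -58
-3     -> -58 -3
*      -> 174
drop   -> (empty)
12     -> 12
12     -> 12 12
/      -> 1
negate -> -1
18     -> -1 18
dup    -> -1 18 18
mod    -> -1 0
+      -> -1
-4     -> -1 -4
dup    -> -1 -4 -4
-3     -> -1 -4 -4 -3
/      -> -1 -4 1
rot    -> -4 1 -1
/      -> -4 -1
drop   -> -4
negate -> 4
negate -> -4
negate -> 4

4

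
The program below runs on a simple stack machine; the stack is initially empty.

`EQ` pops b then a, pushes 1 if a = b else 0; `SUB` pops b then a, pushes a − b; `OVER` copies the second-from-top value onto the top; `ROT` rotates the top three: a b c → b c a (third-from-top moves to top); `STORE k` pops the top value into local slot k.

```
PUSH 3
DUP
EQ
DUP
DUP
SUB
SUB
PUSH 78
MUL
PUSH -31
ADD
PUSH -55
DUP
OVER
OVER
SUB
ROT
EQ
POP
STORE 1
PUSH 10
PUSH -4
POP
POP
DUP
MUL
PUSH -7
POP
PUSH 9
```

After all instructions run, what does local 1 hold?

PUSH 3   -> [3]
DUP      -> [3, 3]
EQ       -> [1]
DUP      -> [1, 1]
DUP      -> [1, 1, 1]
SUB      -> [1, 0]
SUB      -> [1]
PUSH 78  -> [1, 78]
MUL      -> [78]
PUSH -31 -> [78, -31]
ADD      -> [47]
PUSH -55 -> [47, -55]
DUP      -> [47, -55, -55]
OVER     -> [47, -55, -55, -55]
OVER     -> [47, -55, -55, -55, -55]
SUB      -> [47, -55, -55, 0]
ROT      -> [47, -55, 0, -55]
EQ       -> [47, -55, 0]
POP      -> [47, -55]
STORE 1  -> [47]
PUSH 10  -> [47, 10]
PUSH -4  -> [47, 10, -4]
POP      -> [47, 10]
POP      -> [47]
DUP      -> [47, 47]
MUL      -> [2209]
PUSH -7  -> [2209, -7]
POP      -> [2209]
PUSH 9   -> [2209, 9]

-55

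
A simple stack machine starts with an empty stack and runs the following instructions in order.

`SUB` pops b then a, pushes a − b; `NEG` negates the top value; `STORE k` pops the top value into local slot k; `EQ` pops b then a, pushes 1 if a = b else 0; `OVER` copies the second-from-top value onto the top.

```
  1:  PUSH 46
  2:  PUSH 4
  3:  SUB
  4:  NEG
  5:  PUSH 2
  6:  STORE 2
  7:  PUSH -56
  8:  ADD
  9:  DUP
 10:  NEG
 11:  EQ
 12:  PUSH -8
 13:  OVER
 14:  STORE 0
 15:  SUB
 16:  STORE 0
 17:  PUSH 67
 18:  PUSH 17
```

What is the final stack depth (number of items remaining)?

2

PUSH 46  -> 46
PUSH 4   -> 46 4
SUB      -> 42
NEG      -> -42
PUSH 2   -> -42 2
STORE 2  -> -42
PUSH -56 -> -42 -56
ADD      -> -98
DUP      -> -98 -98
NEG      -> -98 98
EQ       -> 0
PUSH -8  -> 0 -8
OVER     -> 0 -8 0
STORE 0  -> 0 -8
SUB      -> 8
STORE 0  -> (empty)
PUSH 67  -> 67
PUSH 17  -> 67 17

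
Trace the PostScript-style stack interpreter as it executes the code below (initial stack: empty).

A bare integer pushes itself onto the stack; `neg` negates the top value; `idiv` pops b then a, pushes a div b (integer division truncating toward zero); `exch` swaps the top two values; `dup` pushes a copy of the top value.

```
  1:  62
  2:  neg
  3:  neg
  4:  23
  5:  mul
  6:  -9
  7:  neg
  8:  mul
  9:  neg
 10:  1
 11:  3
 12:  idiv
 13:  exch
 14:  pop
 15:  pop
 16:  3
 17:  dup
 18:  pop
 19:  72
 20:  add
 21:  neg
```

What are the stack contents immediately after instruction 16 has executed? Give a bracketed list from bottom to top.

[3]

62   -> [62]
neg  -> [-62]
neg  -> [62]
23   -> [62, 23]
mul  -> [1426]
-9   -> [1426, -9]
neg  -> [1426, 9]
mul  -> [12834]
neg  -> [-12834]
1    -> [-12834, 1]
3    -> [-12834, 1, 3]
idiv -> [-12834, 0]
exch -> [0, -12834]
pop  -> [0]
pop  -> []
3    -> [3]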